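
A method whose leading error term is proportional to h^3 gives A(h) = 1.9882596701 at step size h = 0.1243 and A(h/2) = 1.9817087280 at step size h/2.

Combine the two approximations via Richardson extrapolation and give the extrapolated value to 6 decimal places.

1.980773

Leading term ∝ h^3; use weight 8 = 2^3.
Numerator 8·A(h/2) − A(h) = 8·1.9817087280 − 1.9882596701 = 13.8654101539
Denominator 8 − 1 = 7.
Result: 1.9807728791
Shift from A(h/2): −0.0009358489.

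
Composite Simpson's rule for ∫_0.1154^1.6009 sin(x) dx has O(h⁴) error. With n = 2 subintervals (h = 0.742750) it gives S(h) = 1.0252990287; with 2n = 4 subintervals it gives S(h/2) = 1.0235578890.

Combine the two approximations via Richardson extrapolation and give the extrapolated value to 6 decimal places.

r = 4: numerator weight 16, denominator 15.
A(h/2) − A(h) = 1.0235578890 − 1.0252990287 = -0.0017411397
Correction (A(h/2) − A(h))/(16 − 1) = (-0.0017411397)/15 = -0.0001160760
R = A(h/2) + (A(h/2) − A(h))/15 = 1.0235578890 − 0.0001160760 = 1.0234418130
Correction |R − A(h/2)| = 1.161e-04; gap |A(h/2) − A(h)| = 1.741e-03.

1.023442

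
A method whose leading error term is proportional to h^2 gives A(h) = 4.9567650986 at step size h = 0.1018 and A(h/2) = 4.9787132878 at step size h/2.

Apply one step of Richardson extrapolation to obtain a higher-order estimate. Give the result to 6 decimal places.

4.986029

r = 2, so 2^r = 4.
Difference of the inputs: 4.9787132878 − 4.9567650986 = 0.0219481892
Correction (A(h/2) − A(h))/(4 − 1) = 0.0219481892/3 = 0.0073160631
R = A(h/2) + (A(h/2) − A(h))/3 = 4.9787132878 + 0.0073160631 = 4.9860293509
Gap between inputs: 2.195e-02; correction applied: +0.0073160631.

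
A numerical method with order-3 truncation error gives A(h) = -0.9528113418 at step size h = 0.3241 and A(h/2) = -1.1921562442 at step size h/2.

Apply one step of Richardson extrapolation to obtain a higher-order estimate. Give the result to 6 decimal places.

Leading term ∝ h^3; use weight 8 = 2^3.
8×(-1.1921562442) = -9.5372499536; subtract (-0.9528113418) → -8.5844386118
Denominator 8 − 1 = 7.
(-8.5844386118) ÷ 7 = -1.2263483731

-1.226348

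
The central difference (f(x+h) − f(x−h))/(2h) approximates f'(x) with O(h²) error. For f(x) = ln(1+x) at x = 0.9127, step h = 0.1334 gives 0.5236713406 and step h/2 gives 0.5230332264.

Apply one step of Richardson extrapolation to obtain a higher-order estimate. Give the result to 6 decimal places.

Method order is 2; weight 2^2 = 4.
Numerator 4·A(h/2) − A(h) = 4·0.5230332264 − 0.5236713406 = 1.5684615650
R = 1.5684615650/3 = 0.5228205217

0.522821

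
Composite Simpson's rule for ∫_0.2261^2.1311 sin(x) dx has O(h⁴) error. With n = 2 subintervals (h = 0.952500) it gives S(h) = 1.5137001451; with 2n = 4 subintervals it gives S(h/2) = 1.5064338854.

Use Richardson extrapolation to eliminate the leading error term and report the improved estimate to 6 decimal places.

1.505949

r = 4, so 2^r = 16.
Weighted: 24.1029421664 − 1.5137001451 = 22.5892420213
R = 22.5892420213/15 = 1.5059494681
Gap between inputs: 7.266e-03; correction applied: −0.0004844173.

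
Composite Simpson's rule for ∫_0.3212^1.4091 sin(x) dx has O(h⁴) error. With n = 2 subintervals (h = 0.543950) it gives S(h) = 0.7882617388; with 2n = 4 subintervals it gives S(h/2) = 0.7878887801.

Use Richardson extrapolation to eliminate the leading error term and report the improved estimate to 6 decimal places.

0.787864

The method has order 4: 2^4 = 16.
16·0.7878887801 = 12.6062204816; 12.6062204816 − 0.7882617388 = 11.8179587428
Extrapolated: 11.8179587428 / 15 = 0.7878639162
Shift from A(h/2): −0.0000248639.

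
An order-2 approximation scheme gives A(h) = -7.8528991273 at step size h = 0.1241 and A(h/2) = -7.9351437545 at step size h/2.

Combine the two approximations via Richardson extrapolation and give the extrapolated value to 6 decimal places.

r = 2, so 2^r = 4.
4·(-7.9351437545) = -31.7405750180; (-31.7405750180) − (-7.8528991273) = -23.8876758907
Divide by 2^2 − 1 = 3.
(-23.8876758907) ÷ 3 = -7.9625586302
Shift from A(h/2): −0.0274148757.

-7.962559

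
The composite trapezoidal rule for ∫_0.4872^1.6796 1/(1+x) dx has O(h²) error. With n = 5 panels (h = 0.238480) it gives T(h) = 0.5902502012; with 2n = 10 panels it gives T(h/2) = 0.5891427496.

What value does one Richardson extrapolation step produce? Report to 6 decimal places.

Order 2 gives 2^r = 4 and 2^r − 1 = 3.
4*0.5891427496 − 0.5902502012 = 1.7663207972
Denominator 4 − 1 = 3.
Result: 0.5887735991
Correction |R − A(h/2)| = 3.692e-04; gap |A(h/2) − A(h)| = 1.107e-03.

0.588774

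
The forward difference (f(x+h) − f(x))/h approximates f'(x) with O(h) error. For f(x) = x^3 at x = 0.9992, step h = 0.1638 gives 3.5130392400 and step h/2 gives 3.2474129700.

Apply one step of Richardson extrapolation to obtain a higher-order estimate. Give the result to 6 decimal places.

Order 1 gives 2^r = 2 and 2^r − 1 = 1.
2*3.2474129700 − 3.5130392400 = 2.9817867000
R = 2.9817867000/1 = 2.9817867000
Shift from A(h/2): −0.2656262700.

2.981787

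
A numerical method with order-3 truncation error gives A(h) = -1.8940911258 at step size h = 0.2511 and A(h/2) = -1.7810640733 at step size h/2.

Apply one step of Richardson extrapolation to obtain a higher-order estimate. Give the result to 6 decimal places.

-1.764917

Leading term ∝ h^3; use weight 8 = 2^3.
2^3*A(h/2) = -14.2485125864; minus A(h) gives -12.3544214606.
(8*(-1.7810640733) − (-1.8940911258))/(8 − 1) = -1.7649173515
Correction |R − A(h/2)| = 1.615e-02; gap |A(h/2) − A(h)| = 1.130e-01.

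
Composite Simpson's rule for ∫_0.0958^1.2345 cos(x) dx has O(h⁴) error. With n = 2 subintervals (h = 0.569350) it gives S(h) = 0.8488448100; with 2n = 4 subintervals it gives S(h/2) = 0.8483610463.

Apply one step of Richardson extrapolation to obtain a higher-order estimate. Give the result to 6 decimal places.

Leading term ∝ h^4; use weight 16 = 2^4.
Difference of the inputs: 0.8483610463 − 0.8488448100 = -0.0004837637
Correction (A(h/2) − A(h))/(16 − 1) = (-0.0004837637)/15 = -0.0000322509
R = A(h/2) + (A(h/2) − A(h))/15 = 0.8483610463 − 0.0000322509 = 0.8483287954
Shift from A(h/2): −0.0000322509.

0.848329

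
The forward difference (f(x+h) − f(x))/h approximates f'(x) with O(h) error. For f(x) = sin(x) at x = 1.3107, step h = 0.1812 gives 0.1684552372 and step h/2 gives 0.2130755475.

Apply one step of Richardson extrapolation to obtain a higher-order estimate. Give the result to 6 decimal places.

Error is O(h^1); halving h shrinks it by 2^1 = 2.
2^1 × A(h/2) = 0.4261510950; minus A(h) gives 0.2576958578.
Divide by 2^1 − 1 = 1.
R = 0.2576958578/1 = 0.2576958578
Correction |R − A(h/2)| = 4.462e-02; gap |A(h/2) − A(h)| = 4.462e-02.

0.257696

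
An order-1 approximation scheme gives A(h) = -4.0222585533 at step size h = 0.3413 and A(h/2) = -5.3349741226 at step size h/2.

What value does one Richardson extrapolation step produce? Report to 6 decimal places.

r = 1: numerator weight 2, denominator 1.
2×(-5.3349741226) = -10.6699482452; subtract (-4.0222585533) → -6.6476896919
Denominator 2 − 1 = 1.
R = (-6.6476896919)/1 = -6.6476896919
Gap between inputs: 1.313e+00; correction applied: −1.3127155693.

-6.647690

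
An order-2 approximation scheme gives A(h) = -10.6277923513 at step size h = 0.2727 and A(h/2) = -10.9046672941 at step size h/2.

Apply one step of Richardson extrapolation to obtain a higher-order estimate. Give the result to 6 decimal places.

-10.996959

Order 2 gives 2^r = 4 and 2^r − 1 = 3.
2^2·A(h/2) = -43.6186691764; minus A(h) gives -32.9908768251.
(4·(-10.9046672941) − (-10.6277923513))/(4 − 1) = -10.9969589417
Correction |R − A(h/2)| = 9.229e-02; gap |A(h/2) − A(h)| = 2.769e-01.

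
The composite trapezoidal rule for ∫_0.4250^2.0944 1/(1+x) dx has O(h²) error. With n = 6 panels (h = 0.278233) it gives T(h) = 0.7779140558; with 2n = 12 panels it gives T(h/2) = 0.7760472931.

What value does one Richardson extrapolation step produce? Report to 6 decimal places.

0.775425

Order 2 gives 2^r = 4 and 2^r − 1 = 3.
Weighted: 3.1041891724 − 0.7779140558 = 2.3262751166
Denominator 4 − 1 = 3.
Result: 0.7754250389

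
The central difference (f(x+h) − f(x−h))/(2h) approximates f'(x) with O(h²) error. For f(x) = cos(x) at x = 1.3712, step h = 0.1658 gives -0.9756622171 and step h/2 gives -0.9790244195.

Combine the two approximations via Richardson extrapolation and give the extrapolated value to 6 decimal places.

-0.980145

With r = 2 the leading error scales as h^2, so the weight is 2^2 = 4.
Top: 4(-0.9790244195) − (-0.9756622171) = -2.9404354609
(4 × (-0.9790244195) − (-0.9756622171))/(4 − 1) = -0.9801451536
Correction |R − A(h/2)| = 1.121e-03; gap |A(h/2) − A(h)| = 3.362e-03.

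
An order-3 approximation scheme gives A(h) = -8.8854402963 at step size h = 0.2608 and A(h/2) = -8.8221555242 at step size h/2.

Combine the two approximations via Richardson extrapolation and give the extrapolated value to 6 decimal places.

-8.813115

Leading term ∝ h^3; use weight 8 = 2^3.
Difference of the inputs: -8.8221555242 − (-8.8854402963) = 0.0632847721
Divide by 2^3 − 1 = 7: 0.0632847721/7 = 0.0090406817
R = -8.8221555242 + 0.0090406817 = -8.8131148425
Gap between inputs: 6.328e-02; correction applied: +0.0090406817.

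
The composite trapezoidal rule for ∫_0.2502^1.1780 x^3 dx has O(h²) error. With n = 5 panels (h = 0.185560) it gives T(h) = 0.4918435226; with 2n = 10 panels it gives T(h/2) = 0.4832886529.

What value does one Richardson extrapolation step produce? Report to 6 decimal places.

Order 2 gives 2^r = 4 and 2^r − 1 = 3.
4 × 0.4832886529 = 1.9331546116; 1.9331546116 − 0.4918435226 = 1.4413110890
Divide by 2^2 − 1 = 3.
R = 1.4413110890/3 = 0.4804370297

0.480437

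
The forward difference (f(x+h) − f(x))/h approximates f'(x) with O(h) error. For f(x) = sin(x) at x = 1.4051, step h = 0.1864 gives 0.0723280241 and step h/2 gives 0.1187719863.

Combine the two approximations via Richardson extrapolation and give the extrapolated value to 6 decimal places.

0.165216

The method has order 1: 2^1 = 2.
2×0.1187719863 = 0.2375439726; 0.2375439726 − 0.0723280241 = 0.1652159485
Divide by 2^1 − 1 = 1.
0.1652159485 ÷ 1 = 0.1652159485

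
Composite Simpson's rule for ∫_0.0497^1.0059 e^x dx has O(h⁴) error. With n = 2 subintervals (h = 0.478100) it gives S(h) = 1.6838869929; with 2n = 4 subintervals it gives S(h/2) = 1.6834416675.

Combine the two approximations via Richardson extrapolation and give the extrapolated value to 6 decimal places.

With r = 4 the leading error scales as h^4, so the weight is 2^4 = 16.
Weighted: 26.9350666800 − 1.6838869929 = 25.2511796871
25.2511796871 ÷ 15 = 1.6834119791

1.683412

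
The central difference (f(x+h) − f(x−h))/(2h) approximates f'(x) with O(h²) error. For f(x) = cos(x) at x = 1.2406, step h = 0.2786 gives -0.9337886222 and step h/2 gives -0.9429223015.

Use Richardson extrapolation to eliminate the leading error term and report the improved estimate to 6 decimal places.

With r = 2 the leading error scales as h^2, so the weight is 2^2 = 4.
Weighted: (-3.7716892060) − (-0.9337886222) = -2.8379005838
R = (-2.8379005838)/3 = -0.9459668613

-0.945967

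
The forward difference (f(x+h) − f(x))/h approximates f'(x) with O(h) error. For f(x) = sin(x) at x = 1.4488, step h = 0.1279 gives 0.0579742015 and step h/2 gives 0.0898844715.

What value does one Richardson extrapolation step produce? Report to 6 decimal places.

With r = 1 the leading error scales as h^1, so the weight is 2^1 = 2.
Difference of the inputs: 0.0898844715 − 0.0579742015 = 0.0319102700
Correction (A(h/2) − A(h))/(2 − 1) = 0.0319102700/1 = 0.0319102700
R = 0.0898844715 + 0.0319102700 = 0.1217947415

0.121795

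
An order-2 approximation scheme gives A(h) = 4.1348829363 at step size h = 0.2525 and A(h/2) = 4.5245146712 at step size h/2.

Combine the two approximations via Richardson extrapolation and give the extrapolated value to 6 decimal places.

r = 2: numerator weight 4, denominator 3.
Weighted: 18.0980586848 − 4.1348829363 = 13.9631757485
Denominator 4 − 1 = 3.
13.9631757485 ÷ 3 = 4.6543919162
Gap between inputs: 3.896e-01; correction applied: +0.1298772450.

4.654392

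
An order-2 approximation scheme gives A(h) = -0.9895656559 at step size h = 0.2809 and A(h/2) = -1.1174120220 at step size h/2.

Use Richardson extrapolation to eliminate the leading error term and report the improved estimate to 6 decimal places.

-1.160027

r = 2, so 2^r = 4.
Weighted: (-4.4696480880) − (-0.9895656559) = -3.4800824321
R = (-3.4800824321)/3 = -1.1600274774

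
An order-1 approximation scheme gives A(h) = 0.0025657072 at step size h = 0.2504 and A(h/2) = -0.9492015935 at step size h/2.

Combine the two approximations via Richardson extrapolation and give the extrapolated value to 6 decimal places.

With r = 1 the leading error scales as h^1, so the weight is 2^1 = 2.
2*(-0.9492015935) = -1.8984031870; (-1.8984031870) − 0.0025657072 = -1.9009688942
Extrapolated: (-1.9009688942) / 1 = -1.9009688942

-1.900969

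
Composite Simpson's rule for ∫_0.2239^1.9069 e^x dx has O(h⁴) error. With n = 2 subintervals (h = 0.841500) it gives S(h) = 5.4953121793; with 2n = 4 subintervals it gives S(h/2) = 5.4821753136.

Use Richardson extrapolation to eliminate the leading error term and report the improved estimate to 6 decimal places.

Leading term ∝ h^4; use weight 16 = 2^4.
Numerator 16×A(h/2) − A(h) = 16×5.4821753136 − 5.4953121793 = 82.2194928383
(16×5.4821753136 − 5.4953121793)/(16 − 1) = 5.4812995226
Correction |R − A(h/2)| = 8.758e-04; gap |A(h/2) − A(h)| = 1.314e-02.

5.481300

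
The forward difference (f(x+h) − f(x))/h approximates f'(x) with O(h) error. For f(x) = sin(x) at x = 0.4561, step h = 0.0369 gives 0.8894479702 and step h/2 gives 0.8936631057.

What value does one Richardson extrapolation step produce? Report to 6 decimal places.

Method order is 1; weight 2^1 = 2.
Difference of the inputs: 0.8936631057 − 0.8894479702 = 0.0042151355
Correction (A(h/2) − A(h))/(2 − 1) = 0.0042151355/1 = 0.0042151355
R = A(h/2) + (A(h/2) − A(h))/1 = 0.8936631057 + 0.0042151355 = 0.8978782412

0.897878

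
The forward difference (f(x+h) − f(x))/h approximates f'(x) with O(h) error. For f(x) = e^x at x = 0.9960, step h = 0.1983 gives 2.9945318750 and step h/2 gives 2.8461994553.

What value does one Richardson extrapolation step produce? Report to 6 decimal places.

2.697867

Method order is 1; weight 2^1 = 2.
2 × 2.8461994553 − 2.9945318750 = 2.6978670356
(2 × 2.8461994553 − 2.9945318750)/(2 − 1) = 2.6978670356
Shift from A(h/2): −0.1483324197.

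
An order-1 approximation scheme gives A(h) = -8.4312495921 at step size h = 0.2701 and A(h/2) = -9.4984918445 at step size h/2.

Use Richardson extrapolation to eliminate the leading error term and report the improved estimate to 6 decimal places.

The method has order 1: 2^1 = 2.
Weighted: (-18.9969836890) − (-8.4312495921) = -10.5657340969
(-10.5657340969) ÷ 1 = -10.5657340969

-10.565734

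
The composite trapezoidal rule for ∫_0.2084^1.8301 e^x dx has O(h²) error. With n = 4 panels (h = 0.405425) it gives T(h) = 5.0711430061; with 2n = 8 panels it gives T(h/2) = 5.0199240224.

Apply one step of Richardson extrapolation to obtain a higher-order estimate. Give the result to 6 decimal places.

With r = 2 the leading error scales as h^2, so the weight is 2^2 = 4.
4 × 5.0199240224 = 20.0796960896; subtract 5.0711430061 → 15.0085530835
Divide by 2^2 − 1 = 3.
So the Richardson estimate is 5.0028510278.

5.002851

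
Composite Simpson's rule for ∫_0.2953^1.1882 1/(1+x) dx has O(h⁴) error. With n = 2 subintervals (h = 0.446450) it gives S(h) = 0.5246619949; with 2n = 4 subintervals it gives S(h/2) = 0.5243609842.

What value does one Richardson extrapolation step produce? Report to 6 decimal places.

0.524341

Method order is 4; weight 2^4 = 16.
2^4*A(h/2) = 8.3897757472; minus A(h) gives 7.8651137523.
Divide by 2^4 − 1 = 15.
R = 7.8651137523/15 = 0.5243409168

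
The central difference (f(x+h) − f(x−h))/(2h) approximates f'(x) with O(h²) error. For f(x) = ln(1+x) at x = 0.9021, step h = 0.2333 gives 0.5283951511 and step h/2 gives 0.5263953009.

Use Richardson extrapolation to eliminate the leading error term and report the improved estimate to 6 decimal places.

0.525729

Error is O(h^2); halving h shrinks it by 2^2 = 4.
Weighted: 2.1055812036 − 0.5283951511 = 1.5771860525
Extrapolated: 1.5771860525 / 3 = 0.5257286842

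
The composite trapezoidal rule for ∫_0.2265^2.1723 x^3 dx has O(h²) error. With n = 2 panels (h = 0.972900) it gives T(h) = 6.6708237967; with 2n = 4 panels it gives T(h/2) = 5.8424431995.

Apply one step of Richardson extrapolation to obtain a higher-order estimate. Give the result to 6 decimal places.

r = 2: numerator weight 4, denominator 3.
Top: 4(5.8424431995) − (6.6708237967) = 16.6989490013
Extrapolated: 16.6989490013 / 3 = 5.5663163338
Gap between inputs: 8.284e-01; correction applied: −0.2761268657.

5.566316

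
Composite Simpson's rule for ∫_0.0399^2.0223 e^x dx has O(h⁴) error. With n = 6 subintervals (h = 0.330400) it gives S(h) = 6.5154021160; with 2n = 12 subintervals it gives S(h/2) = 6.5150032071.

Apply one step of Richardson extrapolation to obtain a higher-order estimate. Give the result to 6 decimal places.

Method order is 4; weight 2^4 = 16.
Weighted: 104.2400513136 − 6.5154021160 = 97.7246491976
Denominator 16 − 1 = 15.
(16·6.5150032071 − 6.5154021160)/(16 − 1) = 6.5149766132

6.514977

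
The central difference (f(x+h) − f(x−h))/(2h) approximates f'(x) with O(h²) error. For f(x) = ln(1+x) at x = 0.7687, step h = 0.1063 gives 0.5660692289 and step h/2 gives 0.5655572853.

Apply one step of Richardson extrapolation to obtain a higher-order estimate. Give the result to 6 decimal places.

Error is O(h^2); halving h shrinks it by 2^2 = 4.
A(h/2) − A(h) = 0.5655572853 − 0.5660692289 = -0.0005119436
Correction (A(h/2) − A(h))/(4 − 1) = (-0.0005119436)/3 = -0.0001706479
R = A(h/2) + (A(h/2) − A(h))/3 = 0.5655572853 − 0.0001706479 = 0.5653866374

0.565387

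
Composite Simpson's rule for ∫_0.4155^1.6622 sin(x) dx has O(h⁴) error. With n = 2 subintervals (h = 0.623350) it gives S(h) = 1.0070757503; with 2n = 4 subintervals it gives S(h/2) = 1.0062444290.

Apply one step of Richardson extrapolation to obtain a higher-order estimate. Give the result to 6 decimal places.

r = 4, so 2^r = 16.
16*1.0062444290 = 16.0999108640; 16.0999108640 − 1.0070757503 = 15.0928351137
R = 15.0928351137/15 = 1.0061890076

1.006189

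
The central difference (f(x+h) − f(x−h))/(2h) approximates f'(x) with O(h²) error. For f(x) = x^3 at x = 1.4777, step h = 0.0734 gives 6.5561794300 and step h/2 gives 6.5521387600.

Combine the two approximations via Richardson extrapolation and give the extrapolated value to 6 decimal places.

6.550792

The method has order 2: 2^2 = 4.
A(h/2) − A(h) = 6.5521387600 − 6.5561794300 = -0.0040406700
Correction (A(h/2) − A(h))/(4 − 1) = (-0.0040406700)/3 = -0.0013468900
R = 6.5521387600 − 0.0013468900 = 6.5507918700
Gap between inputs: 4.041e-03; correction applied: −0.0013468900.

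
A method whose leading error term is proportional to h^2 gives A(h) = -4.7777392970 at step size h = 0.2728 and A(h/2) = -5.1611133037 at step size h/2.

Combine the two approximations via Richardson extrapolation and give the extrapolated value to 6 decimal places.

-5.288905

Error is O(h^2); halving h shrinks it by 2^2 = 4.
Weighted: (-20.6444532148) − (-4.7777392970) = -15.8667139178
Extrapolated: (-15.8667139178) / 3 = -5.2889046393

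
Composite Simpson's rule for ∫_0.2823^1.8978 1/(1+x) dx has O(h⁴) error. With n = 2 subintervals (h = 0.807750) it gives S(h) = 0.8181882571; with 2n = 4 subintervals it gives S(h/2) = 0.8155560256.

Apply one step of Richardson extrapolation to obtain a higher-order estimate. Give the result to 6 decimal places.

Order 4 gives 2^r = 16 and 2^r − 1 = 15.
16*0.8155560256 − 0.8181882571 = 12.2307081525
R = 12.2307081525/15 = 0.8153805435
Correction |R − A(h/2)| = 1.755e-04; gap |A(h/2) − A(h)| = 2.632e-03.

0.815381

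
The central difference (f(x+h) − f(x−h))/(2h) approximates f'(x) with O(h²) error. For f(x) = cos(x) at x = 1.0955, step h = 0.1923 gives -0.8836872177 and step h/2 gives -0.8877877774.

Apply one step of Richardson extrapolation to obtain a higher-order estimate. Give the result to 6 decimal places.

Method order is 2; weight 2^2 = 4.
A(h/2) − A(h) = -0.8877877774 − (-0.8836872177) = -0.0041005597
Divide by 2^2 − 1 = 3: (-0.0041005597)/3 = -0.0013668532
R = -0.8877877774 − 0.0013668532 = -0.8891546306

-0.889155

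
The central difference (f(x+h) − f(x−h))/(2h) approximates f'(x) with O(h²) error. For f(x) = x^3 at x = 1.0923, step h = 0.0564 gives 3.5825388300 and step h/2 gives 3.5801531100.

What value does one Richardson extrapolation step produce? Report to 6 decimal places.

3.579358

Method order is 2; weight 2^2 = 4.
2^2*A(h/2) = 14.3206124400; minus A(h) gives 10.7380736100.
10.7380736100 ÷ 3 = 3.5793578700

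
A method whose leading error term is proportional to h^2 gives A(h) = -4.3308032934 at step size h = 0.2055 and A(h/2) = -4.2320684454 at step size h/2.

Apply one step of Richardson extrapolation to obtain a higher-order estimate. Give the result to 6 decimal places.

-4.199157

Leading term ∝ h^2; use weight 4 = 2^2.
2^2·A(h/2) = -16.9282737816; minus A(h) gives -12.5974704882.
R = (-12.5974704882)/3 = -4.1991568294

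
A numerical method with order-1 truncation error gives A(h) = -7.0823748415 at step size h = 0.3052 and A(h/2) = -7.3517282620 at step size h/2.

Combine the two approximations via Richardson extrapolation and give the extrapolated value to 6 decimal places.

Error is O(h^1); halving h shrinks it by 2^1 = 2.
Numerator 2*A(h/2) − A(h) = 2*(-7.3517282620) − (-7.0823748415) = -7.6210816825
(-7.6210816825) ÷ 1 = -7.6210816825
Correction |R − A(h/2)| = 2.694e-01; gap |A(h/2) − A(h)| = 2.694e-01.

-7.621082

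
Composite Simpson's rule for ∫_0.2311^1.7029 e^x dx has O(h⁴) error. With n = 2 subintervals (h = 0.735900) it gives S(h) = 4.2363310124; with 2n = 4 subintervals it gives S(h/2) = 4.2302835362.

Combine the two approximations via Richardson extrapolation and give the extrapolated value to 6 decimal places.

4.229880

Leading term ∝ h^4; use weight 16 = 2^4.
16*4.2302835362 = 67.6845365792; 67.6845365792 − 4.2363310124 = 63.4482055668
Extrapolated: 63.4482055668 / 15 = 4.2298803711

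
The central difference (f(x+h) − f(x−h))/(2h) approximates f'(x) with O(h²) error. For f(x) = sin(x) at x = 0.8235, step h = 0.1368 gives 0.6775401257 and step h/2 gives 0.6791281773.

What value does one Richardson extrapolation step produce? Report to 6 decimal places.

r = 2, so 2^r = 4.
Difference of the inputs: 0.6791281773 − 0.6775401257 = 0.0015880516
Divide by 2^2 − 1 = 3: 0.0015880516/3 = 0.0005293505
R = 0.6791281773 + 0.0005293505 = 0.6796575278
Shift from A(h/2): +0.0005293505.

0.679658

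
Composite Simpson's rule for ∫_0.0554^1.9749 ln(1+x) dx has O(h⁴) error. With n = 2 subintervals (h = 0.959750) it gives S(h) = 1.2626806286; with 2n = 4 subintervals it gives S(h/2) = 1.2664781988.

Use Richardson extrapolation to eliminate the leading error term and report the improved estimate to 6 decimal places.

1.266731

Method order is 4; weight 2^4 = 16.
Weighted: 20.2636511808 − 1.2626806286 = 19.0009705522
19.0009705522 ÷ 15 = 1.2667313701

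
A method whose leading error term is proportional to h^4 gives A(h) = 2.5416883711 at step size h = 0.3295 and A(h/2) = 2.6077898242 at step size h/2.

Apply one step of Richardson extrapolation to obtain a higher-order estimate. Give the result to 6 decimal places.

Leading term ∝ h^4; use weight 16 = 2^4.
16*2.6077898242 − 2.5416883711 = 39.1829488161
Denominator 16 − 1 = 15.
(16*2.6077898242 − 2.5416883711)/(16 − 1) = 2.6121965877
Correction |R − A(h/2)| = 4.407e-03; gap |A(h/2) − A(h)| = 6.610e-02.

2.612197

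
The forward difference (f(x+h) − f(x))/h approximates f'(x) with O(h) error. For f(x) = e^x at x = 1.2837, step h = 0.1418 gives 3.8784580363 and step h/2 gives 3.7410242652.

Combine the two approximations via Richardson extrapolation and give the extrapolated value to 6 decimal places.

3.603590

Error is O(h^1); halving h shrinks it by 2^1 = 2.
Difference of the inputs: 3.7410242652 − 3.8784580363 = -0.1374337711
Divide by 2^1 − 1 = 1: (-0.1374337711)/1 = -0.1374337711
R = 3.7410242652 − 0.1374337711 = 3.6035904941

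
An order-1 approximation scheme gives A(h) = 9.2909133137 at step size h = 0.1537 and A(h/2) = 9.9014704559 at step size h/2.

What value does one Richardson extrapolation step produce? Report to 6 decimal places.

10.512028

r = 1: numerator weight 2, denominator 1.
A(h/2) − A(h) = 9.9014704559 − 9.2909133137 = 0.6105571422
Correction (A(h/2) − A(h))/(2 − 1) = 0.6105571422/1 = 0.6105571422
R = A(h/2) + (A(h/2) − A(h))/1 = 9.9014704559 + 0.6105571422 = 10.5120275981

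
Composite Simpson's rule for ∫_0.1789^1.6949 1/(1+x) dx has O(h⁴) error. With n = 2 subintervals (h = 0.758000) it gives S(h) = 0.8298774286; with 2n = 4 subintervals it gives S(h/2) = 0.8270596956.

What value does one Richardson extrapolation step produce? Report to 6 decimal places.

0.826872

r = 4: numerator weight 16, denominator 15.
2^4*A(h/2) = 13.2329551296; minus A(h) gives 12.4030777010.
Denominator 16 − 1 = 15.
(16*0.8270596956 − 0.8298774286)/(16 − 1) = 0.8268718467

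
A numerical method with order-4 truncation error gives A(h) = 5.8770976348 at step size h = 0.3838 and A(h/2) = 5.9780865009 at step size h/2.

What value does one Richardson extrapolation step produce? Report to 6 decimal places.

5.984819

Order 4 gives 2^r = 16 and 2^r − 1 = 15.
16*5.9780865009 = 95.6493840144; 95.6493840144 − 5.8770976348 = 89.7722863796
Denominator 16 − 1 = 15.
(16*5.9780865009 − 5.8770976348)/(16 − 1) = 5.9848190920
Gap between inputs: 1.010e-01; correction applied: +0.0067325911.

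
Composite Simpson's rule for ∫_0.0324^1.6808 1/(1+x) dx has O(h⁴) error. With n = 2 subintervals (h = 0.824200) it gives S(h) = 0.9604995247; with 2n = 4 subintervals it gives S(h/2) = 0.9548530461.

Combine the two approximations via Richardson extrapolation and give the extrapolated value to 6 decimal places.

0.954477

Leading term ∝ h^4; use weight 16 = 2^4.
Numerator 16*A(h/2) − A(h) = 16*0.9548530461 − 0.9604995247 = 14.3171492129
Divide by 2^4 − 1 = 15.
Result: 0.9544766142
Correction |R − A(h/2)| = 3.764e-04; gap |A(h/2) − A(h)| = 5.646e-03.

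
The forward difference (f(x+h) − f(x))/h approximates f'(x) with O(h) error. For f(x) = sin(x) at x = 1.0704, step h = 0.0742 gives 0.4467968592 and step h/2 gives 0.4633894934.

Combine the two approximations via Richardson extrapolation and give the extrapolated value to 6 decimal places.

r = 1, so 2^r = 2.
Difference of the inputs: 0.4633894934 − 0.4467968592 = 0.0165926342
Correction (A(h/2) − A(h))/(2 − 1) = 0.0165926342/1 = 0.0165926342
R = A(h/2) + (A(h/2) − A(h))/1 = 0.4633894934 + 0.0165926342 = 0.4799821276
Correction |R − A(h/2)| = 1.659e-02; gap |A(h/2) − A(h)| = 1.659e-02.

0.479982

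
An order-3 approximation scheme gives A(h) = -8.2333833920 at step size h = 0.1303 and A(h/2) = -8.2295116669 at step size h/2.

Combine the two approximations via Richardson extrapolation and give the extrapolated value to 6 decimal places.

-8.228959

With r = 3 the leading error scales as h^3, so the weight is 2^3 = 8.
Weighted: (-65.8360933352) − (-8.2333833920) = -57.6027099432
Divide by 2^3 − 1 = 7.
Result: -8.2289585633
Shift from A(h/2): +0.0005531036.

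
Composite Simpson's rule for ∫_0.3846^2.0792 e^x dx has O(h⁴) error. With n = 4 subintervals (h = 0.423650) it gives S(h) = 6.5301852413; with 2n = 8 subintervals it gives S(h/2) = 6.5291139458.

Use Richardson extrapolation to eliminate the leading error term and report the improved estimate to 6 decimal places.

Order 4 gives 2^r = 16 and 2^r − 1 = 15.
16*6.5291139458 − 6.5301852413 = 97.9356378915
R = 97.9356378915/15 = 6.5290425261
Gap between inputs: 1.071e-03; correction applied: −0.0000714197.

6.529043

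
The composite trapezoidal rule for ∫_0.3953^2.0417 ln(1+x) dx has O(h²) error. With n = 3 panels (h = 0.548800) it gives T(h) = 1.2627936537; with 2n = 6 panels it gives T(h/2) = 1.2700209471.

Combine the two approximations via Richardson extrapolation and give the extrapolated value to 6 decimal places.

Leading term ∝ h^2; use weight 4 = 2^2.
4·1.2700209471 − 1.2627936537 = 3.8172901347
Extrapolated: 3.8172901347 / 3 = 1.2724300449
Correction |R − A(h/2)| = 2.409e-03; gap |A(h/2) − A(h)| = 7.227e-03.

1.272430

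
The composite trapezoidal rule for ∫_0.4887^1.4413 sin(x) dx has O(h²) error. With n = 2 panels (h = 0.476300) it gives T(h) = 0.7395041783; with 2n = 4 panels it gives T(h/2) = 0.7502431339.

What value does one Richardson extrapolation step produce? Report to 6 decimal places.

0.753823

r = 2: numerator weight 4, denominator 3.
Weighted: 3.0009725356 − 0.7395041783 = 2.2614683573
2.2614683573 ÷ 3 = 0.7538227858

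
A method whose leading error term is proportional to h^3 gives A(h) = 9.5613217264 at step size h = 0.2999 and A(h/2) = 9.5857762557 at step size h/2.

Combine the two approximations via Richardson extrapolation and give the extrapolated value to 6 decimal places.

9.589270

Method order is 3; weight 2^3 = 8.
A(h/2) − A(h) = 9.5857762557 − 9.5613217264 = 0.0244545293
Divide by 2^3 − 1 = 7: 0.0244545293/7 = 0.0034935042
R = 9.5857762557 + 0.0034935042 = 9.5892697599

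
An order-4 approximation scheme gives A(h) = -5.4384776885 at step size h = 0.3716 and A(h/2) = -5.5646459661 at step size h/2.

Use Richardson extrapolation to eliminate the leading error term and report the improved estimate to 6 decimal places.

-5.573057

Method order is 4; weight 2^4 = 16.
A(h/2) − A(h) = -5.5646459661 − (-5.4384776885) = -0.1261682776
Correction (A(h/2) − A(h))/(16 − 1) = (-0.1261682776)/15 = -0.0084112185
R = A(h/2) + (A(h/2) − A(h))/15 = -5.5646459661 − 0.0084112185 = -5.5730571846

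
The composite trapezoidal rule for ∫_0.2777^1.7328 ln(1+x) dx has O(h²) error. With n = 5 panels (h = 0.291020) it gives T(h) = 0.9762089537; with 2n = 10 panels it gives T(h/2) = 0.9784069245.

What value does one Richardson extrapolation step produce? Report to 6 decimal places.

Error is O(h^2); halving h shrinks it by 2^2 = 4.
Difference of the inputs: 0.9784069245 − 0.9762089537 = 0.0021979708
Correction (A(h/2) − A(h))/(4 − 1) = 0.0021979708/3 = 0.0007326569
R = 0.9784069245 + 0.0007326569 = 0.9791395814
Shift from A(h/2): +0.0007326569.

0.979140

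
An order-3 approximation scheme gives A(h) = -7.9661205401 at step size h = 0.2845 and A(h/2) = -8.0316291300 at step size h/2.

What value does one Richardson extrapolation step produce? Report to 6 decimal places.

r = 3: numerator weight 8, denominator 7.
A(h/2) − A(h) = -8.0316291300 − (-7.9661205401) = -0.0655085899
Divide by 2^3 − 1 = 7: (-0.0655085899)/7 = -0.0093583700
R = -8.0316291300 − 0.0093583700 = -8.0409875000
Shift from A(h/2): −0.0093583700.

-8.040987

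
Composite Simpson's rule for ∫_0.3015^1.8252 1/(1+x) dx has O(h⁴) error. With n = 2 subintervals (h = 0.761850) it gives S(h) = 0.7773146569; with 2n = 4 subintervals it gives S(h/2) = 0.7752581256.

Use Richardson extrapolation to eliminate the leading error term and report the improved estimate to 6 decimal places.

0.775121

Leading term ∝ h^4; use weight 16 = 2^4.
Difference of the inputs: 0.7752581256 − 0.7773146569 = -0.0020565313
Divide by 2^4 − 1 = 15: (-0.0020565313)/15 = -0.0001371021
R = A(h/2) + (A(h/2) − A(h))/15 = 0.7752581256 − 0.0001371021 = 0.7751210235
Shift from A(h/2): −0.0001371021.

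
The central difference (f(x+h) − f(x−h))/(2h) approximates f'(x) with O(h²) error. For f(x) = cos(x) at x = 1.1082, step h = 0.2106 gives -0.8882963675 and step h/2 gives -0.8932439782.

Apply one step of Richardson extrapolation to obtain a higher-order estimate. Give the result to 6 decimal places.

Error is O(h^2); halving h shrinks it by 2^2 = 4.
4·(-0.8932439782) − (-0.8882963675) = -2.6846795453
Denominator 4 − 1 = 3.
R = (-2.6846795453)/3 = -0.8948931818
Correction |R − A(h/2)| = 1.649e-03; gap |A(h/2) − A(h)| = 4.948e-03.

-0.894893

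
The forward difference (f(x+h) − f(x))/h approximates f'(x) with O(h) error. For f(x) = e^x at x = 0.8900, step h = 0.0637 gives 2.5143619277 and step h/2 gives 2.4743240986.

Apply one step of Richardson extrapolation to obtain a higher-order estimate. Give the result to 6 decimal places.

The method has order 1: 2^1 = 2.
2^1*A(h/2) = 4.9486481972; minus A(h) gives 2.4342862695.
Denominator 2 − 1 = 1.
R = 2.4342862695/1 = 2.4342862695

2.434286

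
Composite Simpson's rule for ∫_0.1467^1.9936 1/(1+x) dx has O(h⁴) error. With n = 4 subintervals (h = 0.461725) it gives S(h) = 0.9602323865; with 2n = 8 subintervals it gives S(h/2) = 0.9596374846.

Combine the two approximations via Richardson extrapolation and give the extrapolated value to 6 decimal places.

The method has order 4: 2^4 = 16.
16·0.9596374846 = 15.3541997536; subtract 0.9602323865 → 14.3939673671
Divide by 2^4 − 1 = 15.
Extrapolated: 14.3939673671 / 15 = 0.9595978245
Correction |R − A(h/2)| = 3.966e-05; gap |A(h/2) − A(h)| = 5.949e-04.

0.959598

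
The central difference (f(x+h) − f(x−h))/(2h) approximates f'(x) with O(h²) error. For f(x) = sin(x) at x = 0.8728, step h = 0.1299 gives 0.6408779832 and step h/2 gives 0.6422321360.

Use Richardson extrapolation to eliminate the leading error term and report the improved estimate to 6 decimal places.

0.642684

Error is O(h^2); halving h shrinks it by 2^2 = 4.
A(h/2) − A(h) = 0.6422321360 − 0.6408779832 = 0.0013541528
Correction (A(h/2) − A(h))/(4 − 1) = 0.0013541528/3 = 0.0004513843
R = 0.6422321360 + 0.0004513843 = 0.6426835203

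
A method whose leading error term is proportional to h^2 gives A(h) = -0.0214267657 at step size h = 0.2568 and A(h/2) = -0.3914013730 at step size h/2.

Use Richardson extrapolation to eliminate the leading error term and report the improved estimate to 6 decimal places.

Order 2 gives 2^r = 4 and 2^r − 1 = 3.
Numerator 4×A(h/2) − A(h) = 4×(-0.3914013730) − (-0.0214267657) = -1.5441787263
Divide by 2^2 − 1 = 3.
Extrapolated: (-1.5441787263) / 3 = -0.5147262421

-0.514726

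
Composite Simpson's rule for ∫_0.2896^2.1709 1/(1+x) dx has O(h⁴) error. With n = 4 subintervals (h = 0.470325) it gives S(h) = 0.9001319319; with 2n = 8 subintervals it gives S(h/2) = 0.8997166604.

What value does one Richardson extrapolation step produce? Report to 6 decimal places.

0.899689

Order 4 gives 2^r = 16 and 2^r − 1 = 15.
16·0.8997166604 = 14.3954665664; subtract 0.9001319319 → 13.4953346345
(16·0.8997166604 − 0.9001319319)/(16 − 1) = 0.8996889756
Gap between inputs: 4.153e-04; correction applied: −0.0000276848.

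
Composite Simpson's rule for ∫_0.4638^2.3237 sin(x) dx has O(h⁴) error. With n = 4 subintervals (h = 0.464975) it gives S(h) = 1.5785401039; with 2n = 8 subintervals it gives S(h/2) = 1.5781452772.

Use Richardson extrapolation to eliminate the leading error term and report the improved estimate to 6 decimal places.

Leading term ∝ h^4; use weight 16 = 2^4.
16×1.5781452772 = 25.2503244352; subtract 1.5785401039 → 23.6717843313
Divide by 2^4 − 1 = 15.
R = 23.6717843313/15 = 1.5781189554
Gap between inputs: 3.948e-04; correction applied: −0.0000263218.

1.578119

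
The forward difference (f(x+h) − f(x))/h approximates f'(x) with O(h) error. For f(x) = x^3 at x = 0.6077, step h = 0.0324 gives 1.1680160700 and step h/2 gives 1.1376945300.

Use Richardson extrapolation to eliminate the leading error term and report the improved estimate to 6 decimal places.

1.107373

r = 1: numerator weight 2, denominator 1.
2·1.1376945300 − 1.1680160700 = 1.1073729900
Divide by 2^1 − 1 = 1.
So the Richardson estimate is 1.1073729900.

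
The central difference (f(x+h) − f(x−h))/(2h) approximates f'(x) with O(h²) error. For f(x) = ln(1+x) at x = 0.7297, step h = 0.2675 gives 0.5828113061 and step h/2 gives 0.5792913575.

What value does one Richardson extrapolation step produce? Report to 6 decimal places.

Method order is 2; weight 2^2 = 4.
Top: 4(0.5792913575) − (0.5828113061) = 1.7343541239
Divide by 2^2 − 1 = 3.
Extrapolated: 1.7343541239 / 3 = 0.5781180413
Shift from A(h/2): −0.0011733162.

0.578118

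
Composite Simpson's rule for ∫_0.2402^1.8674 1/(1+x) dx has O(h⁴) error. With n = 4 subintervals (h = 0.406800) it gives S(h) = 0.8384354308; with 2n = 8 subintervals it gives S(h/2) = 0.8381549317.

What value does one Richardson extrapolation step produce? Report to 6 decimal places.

r = 4: numerator weight 16, denominator 15.
2^4 × A(h/2) = 13.4104789072; minus A(h) gives 12.5720434764.
Denominator 16 − 1 = 15.
R = 12.5720434764/15 = 0.8381362318

0.838136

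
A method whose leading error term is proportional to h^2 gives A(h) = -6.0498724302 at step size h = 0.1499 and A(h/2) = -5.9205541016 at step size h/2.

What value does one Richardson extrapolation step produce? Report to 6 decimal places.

The method has order 2: 2^2 = 4.
2^2·A(h/2) = -23.6822164064; minus A(h) gives -17.6323439762.
Extrapolated: (-17.6323439762) / 3 = -5.8774479921

-5.877448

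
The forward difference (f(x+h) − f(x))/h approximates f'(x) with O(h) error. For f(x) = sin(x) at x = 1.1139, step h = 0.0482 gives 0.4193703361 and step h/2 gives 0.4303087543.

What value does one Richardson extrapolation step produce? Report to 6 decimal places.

0.441247

With r = 1 the leading error scales as h^1, so the weight is 2^1 = 2.
2 × 0.4303087543 − 0.4193703361 = 0.4412471725
Divide by 2^1 − 1 = 1.
(2 × 0.4303087543 − 0.4193703361)/(2 − 1) = 0.4412471725
Shift from A(h/2): +0.0109384182.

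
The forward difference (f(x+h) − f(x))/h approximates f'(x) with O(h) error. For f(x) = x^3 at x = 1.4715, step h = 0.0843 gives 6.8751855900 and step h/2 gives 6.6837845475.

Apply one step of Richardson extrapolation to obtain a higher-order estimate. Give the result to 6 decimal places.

r = 1: numerator weight 2, denominator 1.
2^1*A(h/2) = 13.3675690950; minus A(h) gives 6.4923835050.
Denominator 2 − 1 = 1.
Extrapolated: 6.4923835050 / 1 = 6.4923835050
Shift from A(h/2): −0.1914010425.

6.492384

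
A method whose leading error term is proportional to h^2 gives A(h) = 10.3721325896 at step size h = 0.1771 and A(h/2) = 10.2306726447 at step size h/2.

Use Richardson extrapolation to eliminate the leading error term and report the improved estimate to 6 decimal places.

10.183519

Method order is 2; weight 2^2 = 4.
2^2 × A(h/2) = 40.9226905788; minus A(h) gives 30.5505579892.
Denominator 4 − 1 = 3.
So the Richardson estimate is 10.1835193297.
Shift from A(h/2): −0.0471533150.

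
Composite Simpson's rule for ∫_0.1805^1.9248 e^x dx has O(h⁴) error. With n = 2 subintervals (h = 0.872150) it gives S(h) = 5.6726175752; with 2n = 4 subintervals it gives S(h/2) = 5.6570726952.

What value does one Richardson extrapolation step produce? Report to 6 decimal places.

Leading term ∝ h^4; use weight 16 = 2^4.
Difference of the inputs: 5.6570726952 − 5.6726175752 = -0.0155448800
Correction (A(h/2) − A(h))/(16 − 1) = (-0.0155448800)/15 = -0.0010363253
R = A(h/2) + (A(h/2) − A(h))/15 = 5.6570726952 − 0.0010363253 = 5.6560363699
Correction |R − A(h/2)| = 1.036e-03; gap |A(h/2) − A(h)| = 1.554e-02.

5.656036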